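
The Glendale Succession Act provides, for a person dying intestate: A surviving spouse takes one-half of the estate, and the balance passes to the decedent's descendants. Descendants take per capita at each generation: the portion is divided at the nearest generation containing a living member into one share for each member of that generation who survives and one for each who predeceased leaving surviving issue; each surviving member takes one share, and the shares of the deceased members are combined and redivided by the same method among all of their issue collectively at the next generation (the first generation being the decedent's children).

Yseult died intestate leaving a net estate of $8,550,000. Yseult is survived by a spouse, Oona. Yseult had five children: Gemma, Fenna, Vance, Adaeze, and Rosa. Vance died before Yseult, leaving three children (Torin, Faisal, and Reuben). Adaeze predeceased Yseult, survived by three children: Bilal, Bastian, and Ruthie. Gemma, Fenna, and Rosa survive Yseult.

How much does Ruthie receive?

Ruthie receives $285,000.

Oona takes one-half of $8,550,000 = $4,275,000. The remaining $4,275,000 passes to the descendants.
The descendants' portion ($4,275,000) is divided at the children's generation into 5 shares of $855,000. Gemma, Fenna, and Rosa each take $855,000. The 2 shares of the deceased (Vance and Adaeze) are combined into a pool of $1,710,000.
That pool ($1,710,000) is divided at the grandchildren's generation equally among Torin, Faisal, Reuben, Bilal, Bastian, and Ruthie: $285,000 each.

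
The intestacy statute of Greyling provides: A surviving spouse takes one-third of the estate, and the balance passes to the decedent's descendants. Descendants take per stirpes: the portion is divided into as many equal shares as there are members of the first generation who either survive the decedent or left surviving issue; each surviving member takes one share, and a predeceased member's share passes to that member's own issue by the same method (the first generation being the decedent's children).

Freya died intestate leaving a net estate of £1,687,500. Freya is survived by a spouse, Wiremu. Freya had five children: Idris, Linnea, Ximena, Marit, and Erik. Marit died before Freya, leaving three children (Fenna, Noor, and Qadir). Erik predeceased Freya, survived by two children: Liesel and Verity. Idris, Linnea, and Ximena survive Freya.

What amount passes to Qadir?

Wiremu takes one-third of £1,687,500 = £562,500. The remaining £1,125,000 passes to the descendants.
The descendants' portion (£1,125,000) is divided into 5 shares of £225,000: Idris, Linnea, and Ximena each take £225,000; Marit's £225,000 share passes to Marit's issue; Erik's £225,000 share passes to Erik's issue.
Marit's share (£225,000) is divided into 3 shares of £75,000: Fenna, Noor, and Qadir each take £75,000.
Erik's share (£225,000) is divided into 2 shares of £112,500: Liesel and Verity each take £112,500.

Qadir receives £75,000.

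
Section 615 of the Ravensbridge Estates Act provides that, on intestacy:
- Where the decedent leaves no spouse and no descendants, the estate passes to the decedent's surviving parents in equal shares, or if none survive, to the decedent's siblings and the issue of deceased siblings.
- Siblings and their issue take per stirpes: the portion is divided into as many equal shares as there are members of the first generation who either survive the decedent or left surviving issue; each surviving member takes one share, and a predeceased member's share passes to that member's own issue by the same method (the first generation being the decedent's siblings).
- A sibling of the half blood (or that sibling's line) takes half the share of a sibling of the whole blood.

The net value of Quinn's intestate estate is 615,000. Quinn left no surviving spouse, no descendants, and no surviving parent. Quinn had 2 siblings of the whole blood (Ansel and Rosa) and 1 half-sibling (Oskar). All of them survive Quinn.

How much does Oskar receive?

The entire 615,000 passes to the siblings and their issue.
Counting each half-blood sibling's line as half a unit, there are 5/2 units in 615,000, so one unit is 246,000. Whole-blood lines (Ansel and Rosa) take 246,000 each; half-blood lines (Oskar) take 123,000 each.

Oskar receives 123,000.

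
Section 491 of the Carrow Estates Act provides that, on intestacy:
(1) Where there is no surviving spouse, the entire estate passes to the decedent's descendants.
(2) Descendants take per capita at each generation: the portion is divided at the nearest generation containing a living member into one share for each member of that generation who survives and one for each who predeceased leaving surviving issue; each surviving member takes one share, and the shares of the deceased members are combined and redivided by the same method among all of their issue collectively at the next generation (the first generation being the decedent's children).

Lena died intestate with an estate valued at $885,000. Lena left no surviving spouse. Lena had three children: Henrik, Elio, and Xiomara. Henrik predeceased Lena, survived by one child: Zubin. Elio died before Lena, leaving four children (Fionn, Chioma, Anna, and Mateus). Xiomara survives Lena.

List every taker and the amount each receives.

Zubin: $118,000; Fionn: $118,000; Chioma: $118,000; Anna: $118,000; Mateus: $118,000; Xiomara: $295,000

The entire $885,000 passes to the descendants.
That amount ($885,000) is divided at the children's generation into 3 shares of $295,000. Xiomara takes $295,000. The 2 shares of the deceased (Henrik and Elio) are combined into a pool of $590,000.
That pool ($590,000) is divided at the grandchildren's generation equally among Zubin, Fionn, Chioma, Anna, and Mateus: $118,000 each.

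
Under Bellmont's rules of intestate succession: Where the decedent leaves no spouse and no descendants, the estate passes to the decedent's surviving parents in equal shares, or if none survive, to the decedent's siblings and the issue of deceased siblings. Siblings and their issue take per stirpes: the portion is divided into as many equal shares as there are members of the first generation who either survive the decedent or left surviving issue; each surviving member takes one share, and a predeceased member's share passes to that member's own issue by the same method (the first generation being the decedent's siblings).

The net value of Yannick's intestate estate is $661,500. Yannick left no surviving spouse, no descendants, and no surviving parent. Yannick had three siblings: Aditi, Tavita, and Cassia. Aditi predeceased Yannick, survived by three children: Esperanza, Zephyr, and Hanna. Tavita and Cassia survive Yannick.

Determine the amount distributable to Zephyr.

Zephyr receives $73,500.

The entire $661,500 passes to the siblings and their issue.
That amount ($661,500) is divided into 3 shares of $220,500: Tavita and Cassia each take $220,500; Aditi's $220,500 share passes to Aditi's issue.
Aditi's share ($220,500) is divided into 3 shares of $73,500: Esperanza, Zephyr, and Hanna each take $73,500.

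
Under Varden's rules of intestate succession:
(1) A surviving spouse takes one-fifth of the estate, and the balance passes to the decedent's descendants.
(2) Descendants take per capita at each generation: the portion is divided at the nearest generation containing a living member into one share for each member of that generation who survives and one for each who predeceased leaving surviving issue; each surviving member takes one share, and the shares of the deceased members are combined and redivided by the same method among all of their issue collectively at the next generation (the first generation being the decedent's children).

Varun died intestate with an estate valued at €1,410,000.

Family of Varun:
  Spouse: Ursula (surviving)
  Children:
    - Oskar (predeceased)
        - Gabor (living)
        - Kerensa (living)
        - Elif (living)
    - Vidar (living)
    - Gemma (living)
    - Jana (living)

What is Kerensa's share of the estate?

Ursula takes one-fifth of €1,410,000 = €282,000. The remaining €1,128,000 passes to the descendants.
The descendants' portion (€1,128,000) is divided at the children's generation into 4 shares of €282,000. Vidar, Gemma, and Jana each take €282,000. The remaining share for the deceased Oskar (€282,000) is carried to the next generation.
That pool (€282,000) is divided at the grandchildren's generation equally among Gabor, Kerensa, and Elif: €94,000 each.

Kerensa receives €94,000.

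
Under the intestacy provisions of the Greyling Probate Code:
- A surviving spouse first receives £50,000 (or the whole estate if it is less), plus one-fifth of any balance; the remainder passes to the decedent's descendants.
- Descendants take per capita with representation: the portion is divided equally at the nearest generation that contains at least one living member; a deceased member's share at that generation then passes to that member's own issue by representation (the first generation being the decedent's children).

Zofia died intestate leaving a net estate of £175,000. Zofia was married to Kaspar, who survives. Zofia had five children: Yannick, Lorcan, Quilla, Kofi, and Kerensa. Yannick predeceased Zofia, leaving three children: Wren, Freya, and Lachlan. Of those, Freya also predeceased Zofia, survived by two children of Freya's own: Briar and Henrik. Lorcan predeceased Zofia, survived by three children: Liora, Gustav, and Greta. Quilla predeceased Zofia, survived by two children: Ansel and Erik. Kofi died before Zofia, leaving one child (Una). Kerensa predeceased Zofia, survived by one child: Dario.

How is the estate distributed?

Kaspar first takes £50,000, leaving a balance of £125,000. Kaspar then takes one-fifth of the balance (£25,000), for a total of £75,000. The remaining £100,000 passes to the descendants.
No child survives, so the initial division is made at the grandchildren's generation.
The descendants' portion (£100,000) is divided into 10 shares of £10,000: Wren, Lachlan, Liora, Gustav, Greta, Ansel, Erik, Una, and Dario each take £10,000; Freya's £10,000 share passes to Freya's issue.
Freya's share (£10,000) is divided into 2 shares of £5,000: Briar and Henrik each take £5,000.

Kaspar: £75,000; Wren: £10,000; Briar: £5,000; Henrik: £5,000; Lachlan: £10,000; Liora: £10,000; Gustav: £10,000; Greta: £10,000; Ansel: £10,000; Erik: £10,000; Una: £10,000; Dario: £10,000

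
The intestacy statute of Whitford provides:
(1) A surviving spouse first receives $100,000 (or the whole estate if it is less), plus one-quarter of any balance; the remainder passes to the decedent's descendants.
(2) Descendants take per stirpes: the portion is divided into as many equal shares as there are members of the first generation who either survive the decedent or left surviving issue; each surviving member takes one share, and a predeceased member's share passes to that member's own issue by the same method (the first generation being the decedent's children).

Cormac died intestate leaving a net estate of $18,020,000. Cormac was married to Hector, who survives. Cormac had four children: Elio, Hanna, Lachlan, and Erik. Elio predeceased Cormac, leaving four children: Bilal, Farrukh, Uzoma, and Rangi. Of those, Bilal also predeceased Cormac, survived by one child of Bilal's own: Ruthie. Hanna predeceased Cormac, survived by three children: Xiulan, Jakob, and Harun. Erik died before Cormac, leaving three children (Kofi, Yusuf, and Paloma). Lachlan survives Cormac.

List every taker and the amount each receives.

Hector: $4,580,000; Ruthie: $840,000; Farrukh: $840,000; Uzoma: $840,000; Rangi: $840,000; Xiulan: $1,120,000; Jakob: $1,120,000; Harun: $1,120,000; Lachlan: $3,360,000; Kofi: $1,120,000; Yusuf: $1,120,000; Paloma: $1,120,000

Hector first takes $100,000, leaving a balance of $17,920,000. Hector then takes one-quarter of the balance ($4,480,000), for a total of $4,580,000. The remaining $13,440,000 passes to the descendants.
The descendants' portion ($13,440,000) is divided into 4 shares of $3,360,000: Lachlan takes $3,360,000; Elio's $3,360,000 share passes to Elio's issue; Hanna's $3,360,000 share passes to Hanna's issue; Erik's $3,360,000 share passes to Erik's issue.
Elio's share ($3,360,000) is divided into 4 shares of $840,000: Farrukh, Uzoma, and Rangi each take $840,000; Bilal's $840,000 share passes to Bilal's issue.
Bilal's share ($840,000) passes entirely to Ruthie.
Hanna's share ($3,360,000) is divided into 3 shares of $1,120,000: Xiulan, Jakob, and Harun each take $1,120,000.
Erik's share ($3,360,000) is divided into 3 shares of $1,120,000: Kofi, Yusuf, and Paloma each take $1,120,000.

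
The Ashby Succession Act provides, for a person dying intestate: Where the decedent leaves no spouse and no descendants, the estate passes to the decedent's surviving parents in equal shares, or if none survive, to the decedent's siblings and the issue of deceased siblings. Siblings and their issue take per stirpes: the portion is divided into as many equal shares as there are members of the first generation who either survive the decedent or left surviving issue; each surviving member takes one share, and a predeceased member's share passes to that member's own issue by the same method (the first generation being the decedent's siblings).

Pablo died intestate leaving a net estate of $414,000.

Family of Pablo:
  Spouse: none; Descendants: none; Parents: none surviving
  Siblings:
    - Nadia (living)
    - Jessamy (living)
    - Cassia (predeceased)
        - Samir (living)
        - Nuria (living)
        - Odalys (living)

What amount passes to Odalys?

Odalys receives $46,000.

The entire $414,000 passes to the siblings and their issue.
That amount ($414,000) is divided into 3 shares of $138,000: Nadia and Jessamy each take $138,000; Cassia's $138,000 share passes to Cassia's issue.
Cassia's share ($138,000) is divided into 3 shares of $46,000: Samir, Nuria, and Odalys each take $46,000.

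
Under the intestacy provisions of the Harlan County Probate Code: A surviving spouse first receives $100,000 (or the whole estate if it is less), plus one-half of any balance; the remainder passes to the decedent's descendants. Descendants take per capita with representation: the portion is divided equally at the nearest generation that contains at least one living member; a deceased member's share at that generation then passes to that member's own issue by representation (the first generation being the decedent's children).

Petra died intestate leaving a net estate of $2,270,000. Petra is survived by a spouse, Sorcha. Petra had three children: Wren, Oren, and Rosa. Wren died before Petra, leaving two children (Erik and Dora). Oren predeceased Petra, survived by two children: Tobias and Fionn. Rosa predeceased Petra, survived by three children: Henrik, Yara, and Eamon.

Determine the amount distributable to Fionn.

Fionn receives $155,000.

Sorcha first takes $100,000, leaving a balance of $2,170,000. Sorcha then takes one-half of the balance ($1,085,000), for a total of $1,185,000. The remaining $1,085,000 passes to the descendants.
No child survives, so the initial division is made at the grandchildren's generation.
The descendants' portion ($1,085,000) is divided into 7 shares of $155,000: Erik, Dora, Tobias, Fionn, Henrik, Yara, and Eamon each take $155,000.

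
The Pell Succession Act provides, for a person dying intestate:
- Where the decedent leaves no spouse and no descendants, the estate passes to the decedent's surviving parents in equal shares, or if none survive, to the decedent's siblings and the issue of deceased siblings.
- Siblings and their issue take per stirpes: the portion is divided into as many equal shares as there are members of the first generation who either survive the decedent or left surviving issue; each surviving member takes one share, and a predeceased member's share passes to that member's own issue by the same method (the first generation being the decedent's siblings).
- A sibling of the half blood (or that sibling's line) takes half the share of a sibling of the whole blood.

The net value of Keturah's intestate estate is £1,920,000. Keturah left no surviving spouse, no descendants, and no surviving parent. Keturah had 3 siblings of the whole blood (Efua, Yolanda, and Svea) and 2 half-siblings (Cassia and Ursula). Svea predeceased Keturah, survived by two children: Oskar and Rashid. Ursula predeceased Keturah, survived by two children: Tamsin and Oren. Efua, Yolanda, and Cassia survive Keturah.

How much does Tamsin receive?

The entire £1,920,000 passes to the siblings and their issue.
Counting each half-blood sibling's line as half a unit, there are 4 units in £1,920,000, so one unit is £480,000. Whole-blood lines (Efua, Yolanda, and Svea) take £480,000 each; half-blood lines (Cassia and Ursula) take £240,000 each.
Svea's share (£480,000) is divided into 2 shares of £240,000: Oskar and Rashid each take £240,000.
Ursula's share (£240,000) is divided into 2 shares of £120,000: Tamsin and Oren each take £120,000.

Tamsin receives £120,000.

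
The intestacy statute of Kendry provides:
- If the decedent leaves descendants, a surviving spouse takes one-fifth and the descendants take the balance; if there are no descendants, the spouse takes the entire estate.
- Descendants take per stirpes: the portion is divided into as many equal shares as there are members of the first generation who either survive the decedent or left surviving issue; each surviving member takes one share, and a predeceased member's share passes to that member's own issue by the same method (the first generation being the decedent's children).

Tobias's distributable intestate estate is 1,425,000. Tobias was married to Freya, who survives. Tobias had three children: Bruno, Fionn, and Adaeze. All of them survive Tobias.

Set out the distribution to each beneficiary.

Freya takes one-fifth of 1,425,000 = 285,000. The remaining 1,140,000 passes to the descendants.
The descendants' portion (1,140,000) is divided into 3 shares of 380,000: Bruno, Fionn, and Adaeze each take 380,000.

Freya: 285,000; Bruno: 380,000; Fionn: 380,000; Adaeze: 380,000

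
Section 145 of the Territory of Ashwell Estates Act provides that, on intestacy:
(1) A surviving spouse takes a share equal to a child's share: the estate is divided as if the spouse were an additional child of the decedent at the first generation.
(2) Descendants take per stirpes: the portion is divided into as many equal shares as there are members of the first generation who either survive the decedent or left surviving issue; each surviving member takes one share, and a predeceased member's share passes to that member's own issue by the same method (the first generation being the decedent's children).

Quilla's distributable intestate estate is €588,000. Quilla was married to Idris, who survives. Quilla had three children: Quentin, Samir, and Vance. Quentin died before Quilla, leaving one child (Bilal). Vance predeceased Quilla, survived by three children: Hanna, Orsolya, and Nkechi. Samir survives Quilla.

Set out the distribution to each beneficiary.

Idris: €147,000; Bilal: €147,000; Samir: €147,000; Hanna: €49,000; Orsolya: €49,000; Nkechi: €49,000

The spouse counts as an additional share at the children's level, so there are 4 primary shares of €147,000. Idris takes one such share (€147,000).
The children's combined portion (€441,000) is divided into 3 shares of €147,000: Samir takes €147,000; Quentin's €147,000 share passes to Quentin's issue; Vance's €147,000 share passes to Vance's issue.
Quentin's share (€147,000) passes entirely to Bilal.
Vance's share (€147,000) is divided into 3 shares of €49,000: Hanna, Orsolya, and Nkechi each take €49,000.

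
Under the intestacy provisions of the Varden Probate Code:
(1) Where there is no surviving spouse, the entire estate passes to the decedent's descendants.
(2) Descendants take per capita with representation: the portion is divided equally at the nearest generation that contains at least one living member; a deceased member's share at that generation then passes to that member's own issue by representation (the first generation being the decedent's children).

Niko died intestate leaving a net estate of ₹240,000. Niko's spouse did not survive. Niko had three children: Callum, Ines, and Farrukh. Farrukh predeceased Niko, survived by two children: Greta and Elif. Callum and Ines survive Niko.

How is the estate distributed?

The entire ₹240,000 passes to the descendants.
That amount (₹240,000) is divided into 3 shares of ₹80,000: Callum and Ines each take ₹80,000; Farrukh's ₹80,000 share passes to Farrukh's issue.
Farrukh's share (₹80,000) is divided into 2 shares of ₹40,000: Greta and Elif each take ₹40,000.

Callum: ₹80,000; Ines: ₹80,000; Greta: ₹40,000; Elif: ₹40,000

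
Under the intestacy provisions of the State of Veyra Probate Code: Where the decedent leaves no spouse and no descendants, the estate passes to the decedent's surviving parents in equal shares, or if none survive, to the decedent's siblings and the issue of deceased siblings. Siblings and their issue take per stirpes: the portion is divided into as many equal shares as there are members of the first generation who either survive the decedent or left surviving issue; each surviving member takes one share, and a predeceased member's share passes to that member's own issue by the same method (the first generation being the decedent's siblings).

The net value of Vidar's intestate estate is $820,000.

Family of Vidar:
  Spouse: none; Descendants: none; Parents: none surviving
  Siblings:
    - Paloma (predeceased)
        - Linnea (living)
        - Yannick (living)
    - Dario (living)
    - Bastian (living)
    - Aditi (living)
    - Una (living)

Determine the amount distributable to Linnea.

Linnea receives $82,000.

The entire $820,000 passes to the siblings and their issue.
That amount ($820,000) is divided into 5 shares of $164,000: Dario, Bastian, Aditi, and Una each take $164,000; Paloma's $164,000 share passes to Paloma's issue.
Paloma's share ($164,000) is divided into 2 shares of $82,000: Linnea and Yannick each take $82,000.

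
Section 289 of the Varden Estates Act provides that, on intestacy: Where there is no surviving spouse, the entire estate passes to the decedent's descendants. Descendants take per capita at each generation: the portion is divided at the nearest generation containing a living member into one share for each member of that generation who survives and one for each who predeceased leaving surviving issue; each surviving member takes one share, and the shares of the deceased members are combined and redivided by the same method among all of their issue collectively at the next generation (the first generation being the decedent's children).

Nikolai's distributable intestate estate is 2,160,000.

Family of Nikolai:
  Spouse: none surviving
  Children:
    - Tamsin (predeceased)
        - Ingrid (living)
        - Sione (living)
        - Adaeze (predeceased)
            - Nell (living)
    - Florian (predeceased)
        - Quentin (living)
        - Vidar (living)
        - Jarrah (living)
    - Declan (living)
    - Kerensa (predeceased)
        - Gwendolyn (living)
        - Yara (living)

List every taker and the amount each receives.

The entire 2,160,000 passes to the descendants.
That amount (2,160,000) is divided at the children's generation into 4 shares of 540,000. Declan takes 540,000. The 3 shares of the deceased (Tamsin, Florian, and Kerensa) are combined into a pool of 1,620,000.
That pool (1,620,000) is divided at the grandchildren's generation into 8 shares of 202,500. Ingrid, Sione, Quentin, Vidar, Jarrah, Gwendolyn, and Yara each take 202,500. The remaining share for the deceased Adaeze (202,500) is carried to the next generation.
That pool (202,500) passes entirely to Nell, the sole taker at the great-grandchildren's generation.

Ingrid: 202,500; Sione: 202,500; Nell: 202,500; Quentin: 202,500; Vidar: 202,500; Jarrah: 202,500; Declan: 540,000; Gwendolyn: 202,500; Yara: 202,500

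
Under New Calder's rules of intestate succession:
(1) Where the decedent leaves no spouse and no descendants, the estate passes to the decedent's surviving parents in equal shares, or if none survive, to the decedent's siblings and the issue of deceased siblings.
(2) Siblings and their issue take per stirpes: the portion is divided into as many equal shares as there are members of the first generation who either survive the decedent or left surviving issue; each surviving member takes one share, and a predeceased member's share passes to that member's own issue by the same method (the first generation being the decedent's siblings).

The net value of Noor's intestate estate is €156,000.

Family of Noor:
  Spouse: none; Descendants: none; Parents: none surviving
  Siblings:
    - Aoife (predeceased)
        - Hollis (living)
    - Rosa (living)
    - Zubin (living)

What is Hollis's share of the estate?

The entire €156,000 passes to the siblings and their issue.
That amount (€156,000) is divided into 3 shares of €52,000: Rosa and Zubin each take €52,000; Aoife's €52,000 share passes to Aoife's issue.
Aoife's share (€52,000) passes entirely to Hollis.

Hollis receives €52,000.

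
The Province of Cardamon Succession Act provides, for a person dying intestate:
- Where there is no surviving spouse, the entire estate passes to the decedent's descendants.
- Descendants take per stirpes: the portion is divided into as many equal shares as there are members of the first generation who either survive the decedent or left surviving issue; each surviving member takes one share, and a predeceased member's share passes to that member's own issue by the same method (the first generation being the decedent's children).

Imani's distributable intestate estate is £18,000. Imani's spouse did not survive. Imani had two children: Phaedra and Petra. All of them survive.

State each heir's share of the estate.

Phaedra: £9,000; Petra: £9,000

The entire £18,000 passes to the descendants.
That amount (£18,000) is divided into 2 shares of £9,000: Phaedra and Petra each take £9,000.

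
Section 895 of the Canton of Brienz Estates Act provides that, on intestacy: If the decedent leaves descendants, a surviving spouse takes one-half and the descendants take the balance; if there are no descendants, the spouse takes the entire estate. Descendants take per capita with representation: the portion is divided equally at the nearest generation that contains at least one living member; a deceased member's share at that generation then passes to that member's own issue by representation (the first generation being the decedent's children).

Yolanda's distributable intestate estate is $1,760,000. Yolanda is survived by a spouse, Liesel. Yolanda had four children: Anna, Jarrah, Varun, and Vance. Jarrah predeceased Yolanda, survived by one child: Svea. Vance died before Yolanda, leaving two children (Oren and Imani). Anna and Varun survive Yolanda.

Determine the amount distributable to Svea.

Liesel takes one-half of $1,760,000 = $880,000. The remaining $880,000 passes to the descendants.
The descendants' portion ($880,000) is divided into 4 shares of $220,000: Anna and Varun each take $220,000; Jarrah's $220,000 share passes to Jarrah's issue; Vance's $220,000 share passes to Vance's issue.
Jarrah's share ($220,000) passes entirely to Svea.
Vance's share ($220,000) is divided into 2 shares of $110,000: Oren and Imani each take $110,000.

Svea receives $220,000.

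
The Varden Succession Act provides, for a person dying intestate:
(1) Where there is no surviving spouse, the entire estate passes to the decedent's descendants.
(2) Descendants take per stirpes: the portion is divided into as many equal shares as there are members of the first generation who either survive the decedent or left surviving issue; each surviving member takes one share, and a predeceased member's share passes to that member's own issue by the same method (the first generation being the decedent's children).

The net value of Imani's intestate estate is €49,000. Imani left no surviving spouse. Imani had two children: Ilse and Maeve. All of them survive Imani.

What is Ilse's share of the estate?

Ilse receives €24,500.

The entire €49,000 passes to the descendants.
That amount (€49,000) is divided into 2 shares of €24,500: Ilse and Maeve each take €24,500.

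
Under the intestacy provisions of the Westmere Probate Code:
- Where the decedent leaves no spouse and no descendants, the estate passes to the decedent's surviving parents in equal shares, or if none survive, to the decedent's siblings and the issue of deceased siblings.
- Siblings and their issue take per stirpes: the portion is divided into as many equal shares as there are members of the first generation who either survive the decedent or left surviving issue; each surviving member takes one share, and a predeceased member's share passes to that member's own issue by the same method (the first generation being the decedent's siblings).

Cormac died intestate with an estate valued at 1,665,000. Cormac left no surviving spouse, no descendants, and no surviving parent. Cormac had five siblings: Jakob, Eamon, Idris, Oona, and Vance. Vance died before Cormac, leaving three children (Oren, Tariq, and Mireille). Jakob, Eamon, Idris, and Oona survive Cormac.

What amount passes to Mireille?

The entire 1,665,000 passes to the siblings and their issue.
That amount (1,665,000) is divided into 5 shares of 333,000: Jakob, Eamon, Idris, and Oona each take 333,000; Vance's 333,000 share passes to Vance's issue.
Vance's share (333,000) is divided into 3 shares of 111,000: Oren, Tariq, and Mireille each take 111,000.

Mireille receives 111,000.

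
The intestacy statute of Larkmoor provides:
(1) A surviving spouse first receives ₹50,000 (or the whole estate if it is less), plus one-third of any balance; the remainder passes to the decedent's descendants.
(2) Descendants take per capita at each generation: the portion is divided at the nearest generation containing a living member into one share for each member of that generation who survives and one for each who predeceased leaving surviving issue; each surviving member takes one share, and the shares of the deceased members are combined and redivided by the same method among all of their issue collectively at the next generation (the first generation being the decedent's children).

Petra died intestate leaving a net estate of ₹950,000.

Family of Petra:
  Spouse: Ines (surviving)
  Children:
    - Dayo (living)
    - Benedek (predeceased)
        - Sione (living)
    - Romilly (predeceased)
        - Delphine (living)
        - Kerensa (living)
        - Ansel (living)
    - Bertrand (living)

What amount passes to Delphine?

Delphine receives ₹75,000.

Ines first takes ₹50,000, leaving a balance of ₹900,000. Ines then takes one-third of the balance (₹300,000), for a total of ₹350,000. The remaining ₹600,000 passes to the descendants.
The descendants' portion (₹600,000) is divided at the children's generation into 4 shares of ₹150,000. Dayo and Bertrand each take ₹150,000. The 2 shares of the deceased (Benedek and Romilly) are combined into a pool of ₹300,000.
That pool (₹300,000) is divided at the grandchildren's generation equally among Sione, Delphine, Kerensa, and Ansel: ₹75,000 each.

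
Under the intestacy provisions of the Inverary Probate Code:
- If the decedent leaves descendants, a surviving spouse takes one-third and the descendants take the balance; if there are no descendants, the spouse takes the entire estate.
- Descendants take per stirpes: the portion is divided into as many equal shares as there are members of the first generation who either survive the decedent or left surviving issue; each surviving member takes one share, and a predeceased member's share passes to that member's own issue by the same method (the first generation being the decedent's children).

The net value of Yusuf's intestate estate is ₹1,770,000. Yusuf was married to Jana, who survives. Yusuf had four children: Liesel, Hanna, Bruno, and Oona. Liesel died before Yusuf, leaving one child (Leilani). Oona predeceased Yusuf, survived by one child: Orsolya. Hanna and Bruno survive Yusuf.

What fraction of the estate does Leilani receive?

Leilani receives 1/6 of the estate.

Jana takes one-third of ₹1,770,000 = ₹590,000. The remaining ₹1,180,000 passes to the descendants.
The descendants' portion (₹1,180,000) is divided into 4 shares of ₹295,000: Hanna and Bruno each take ₹295,000; Liesel's ₹295,000 share passes to Liesel's issue; Oona's ₹295,000 share passes to Oona's issue.
Liesel's share (₹295,000) passes entirely to Leilani.
Oona's share (₹295,000) passes entirely to Orsolya.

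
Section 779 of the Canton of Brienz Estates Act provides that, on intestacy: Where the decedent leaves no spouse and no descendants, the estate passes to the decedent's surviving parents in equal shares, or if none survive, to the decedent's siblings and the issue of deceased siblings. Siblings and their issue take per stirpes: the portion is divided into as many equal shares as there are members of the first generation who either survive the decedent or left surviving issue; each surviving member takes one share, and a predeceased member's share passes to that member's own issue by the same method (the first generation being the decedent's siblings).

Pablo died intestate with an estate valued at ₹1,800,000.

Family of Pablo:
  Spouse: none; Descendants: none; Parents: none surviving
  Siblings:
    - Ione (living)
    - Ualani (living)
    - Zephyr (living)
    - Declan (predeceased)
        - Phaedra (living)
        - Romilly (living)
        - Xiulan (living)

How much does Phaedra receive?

The entire ₹1,800,000 passes to the siblings and their issue.
That amount (₹1,800,000) is divided into 4 shares of ₹450,000: Ione, Ualani, and Zephyr each take ₹450,000; Declan's ₹450,000 share passes to Declan's issue.
Declan's share (₹450,000) is divided into 3 shares of ₹150,000: Phaedra, Romilly, and Xiulan each take ₹150,000.

Phaedra receives ₹150,000.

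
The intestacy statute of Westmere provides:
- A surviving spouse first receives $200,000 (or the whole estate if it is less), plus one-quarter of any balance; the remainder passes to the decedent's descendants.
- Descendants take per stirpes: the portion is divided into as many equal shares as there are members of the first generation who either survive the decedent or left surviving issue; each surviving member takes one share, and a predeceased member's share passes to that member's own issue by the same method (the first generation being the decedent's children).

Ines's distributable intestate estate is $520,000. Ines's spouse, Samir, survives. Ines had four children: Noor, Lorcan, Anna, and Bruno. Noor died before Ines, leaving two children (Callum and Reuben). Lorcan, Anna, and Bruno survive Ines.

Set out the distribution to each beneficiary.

Samir: $280,000; Callum: $30,000; Reuben: $30,000; Lorcan: $60,000; Anna: $60,000; Bruno: $60,000

Samir first takes $200,000, leaving a balance of $320,000. Samir then takes one-quarter of the balance ($80,000), for a total of $280,000. The remaining $240,000 passes to the descendants.
The descendants' portion ($240,000) is divided into 4 shares of $60,000: Lorcan, Anna, and Bruno each take $60,000; Noor's $60,000 share passes to Noor's issue.
Noor's share ($60,000) is divided into 2 shares of $30,000: Callum and Reuben each take $30,000.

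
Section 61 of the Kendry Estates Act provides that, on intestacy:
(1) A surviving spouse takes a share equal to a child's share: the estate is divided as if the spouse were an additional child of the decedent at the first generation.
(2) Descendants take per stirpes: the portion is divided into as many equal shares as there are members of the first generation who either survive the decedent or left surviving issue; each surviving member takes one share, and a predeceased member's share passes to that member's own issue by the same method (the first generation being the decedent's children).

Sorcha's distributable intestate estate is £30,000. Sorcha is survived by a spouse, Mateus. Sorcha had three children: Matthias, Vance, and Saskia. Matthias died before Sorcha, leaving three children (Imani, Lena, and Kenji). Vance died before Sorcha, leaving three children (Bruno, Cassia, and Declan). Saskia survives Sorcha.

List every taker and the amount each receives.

Mateus: £7,500; Imani: £2,500; Lena: £2,500; Kenji: £2,500; Bruno: £2,500; Cassia: £2,500; Declan: £2,500; Saskia: £7,500

The spouse counts as an additional share at the children's level, so there are 4 primary shares of £7,500. Mateus takes one such share (£7,500).
The children's combined portion (£22,500) is divided into 3 shares of £7,500: Saskia takes £7,500; Matthias's £7,500 share passes to Matthias's issue; Vance's £7,500 share passes to Vance's issue.
Matthias's share (£7,500) is divided into 3 shares of £2,500: Imani, Lena, and Kenji each take £2,500.
Vance's share (£7,500) is divided into 3 shares of £2,500: Bruno, Cassia, and Declan each take £2,500.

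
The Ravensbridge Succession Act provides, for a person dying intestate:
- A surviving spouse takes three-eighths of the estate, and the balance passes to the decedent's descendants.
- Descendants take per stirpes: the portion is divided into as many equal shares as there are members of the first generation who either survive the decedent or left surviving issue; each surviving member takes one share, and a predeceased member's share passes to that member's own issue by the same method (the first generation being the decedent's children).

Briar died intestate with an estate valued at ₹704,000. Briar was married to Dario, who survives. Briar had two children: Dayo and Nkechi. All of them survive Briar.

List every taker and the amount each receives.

Dario: ₹264,000; Dayo: ₹220,000; Nkechi: ₹220,000

Dario takes three-eighths of ₹704,000 = ₹264,000. The remaining ₹440,000 passes to the descendants.
The descendants' portion (₹440,000) is divided into 2 shares of ₹220,000: Dayo and Nkechi each take ₹220,000.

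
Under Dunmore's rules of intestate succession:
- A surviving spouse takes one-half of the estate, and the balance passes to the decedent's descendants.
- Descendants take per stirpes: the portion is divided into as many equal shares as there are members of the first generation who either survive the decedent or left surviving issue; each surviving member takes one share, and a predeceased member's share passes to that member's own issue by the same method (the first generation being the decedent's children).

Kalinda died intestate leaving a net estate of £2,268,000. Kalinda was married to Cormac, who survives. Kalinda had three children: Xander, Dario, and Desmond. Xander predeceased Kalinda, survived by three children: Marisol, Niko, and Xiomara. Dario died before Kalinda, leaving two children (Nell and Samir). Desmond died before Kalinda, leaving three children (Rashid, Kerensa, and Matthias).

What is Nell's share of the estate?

Nell receives £189,000.

Cormac takes one-half of £2,268,000 = £1,134,000. The remaining £1,134,000 passes to the descendants.
The descendants' portion (£1,134,000) is divided into 3 shares of £378,000: Xander's £378,000 share passes to Xander's issue; Dario's £378,000 share passes to Dario's issue; Desmond's £378,000 share passes to Desmond's issue.
Xander's share (£378,000) is divided into 3 shares of £126,000: Marisol, Niko, and Xiomara each take £126,000.
Dario's share (£378,000) is divided into 2 shares of £189,000: Nell and Samir each take £189,000.
Desmond's share (£378,000) is divided into 3 shares of £126,000: Rashid, Kerensa, and Matthias each take £126,000.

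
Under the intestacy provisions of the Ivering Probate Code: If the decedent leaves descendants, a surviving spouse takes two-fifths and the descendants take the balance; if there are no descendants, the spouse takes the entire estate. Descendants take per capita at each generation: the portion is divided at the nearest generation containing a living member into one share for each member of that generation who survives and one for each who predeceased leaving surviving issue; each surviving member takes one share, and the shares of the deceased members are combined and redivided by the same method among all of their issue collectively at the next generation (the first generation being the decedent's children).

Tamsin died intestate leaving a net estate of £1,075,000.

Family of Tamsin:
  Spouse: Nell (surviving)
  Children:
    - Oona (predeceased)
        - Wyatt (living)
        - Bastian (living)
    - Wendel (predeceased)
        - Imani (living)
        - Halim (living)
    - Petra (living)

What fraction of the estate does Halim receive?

Nell takes two-fifths of £1,075,000 = £430,000. The remaining £645,000 passes to the descendants.
The descendants' portion (£645,000) is divided at the children's generation into 3 shares of £215,000. Petra takes £215,000. The 2 shares of the deceased (Oona and Wendel) are combined into a pool of £430,000.
That pool (£430,000) is divided at the grandchildren's generation equally among Wyatt, Bastian, Imani, and Halim: £107,500 each.

Halim receives 1/10 of the estate.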